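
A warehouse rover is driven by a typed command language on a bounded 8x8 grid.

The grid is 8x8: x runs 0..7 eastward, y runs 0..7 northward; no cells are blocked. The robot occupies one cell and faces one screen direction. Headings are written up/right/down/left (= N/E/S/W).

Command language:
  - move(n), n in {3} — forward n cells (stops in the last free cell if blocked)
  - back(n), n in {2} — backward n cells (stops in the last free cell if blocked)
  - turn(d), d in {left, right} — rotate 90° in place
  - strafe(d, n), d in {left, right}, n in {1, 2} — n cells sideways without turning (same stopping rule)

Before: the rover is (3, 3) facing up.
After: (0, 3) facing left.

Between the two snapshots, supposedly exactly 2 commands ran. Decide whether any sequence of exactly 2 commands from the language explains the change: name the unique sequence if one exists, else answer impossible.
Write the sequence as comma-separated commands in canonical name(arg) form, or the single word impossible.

key: running move(3) before turn(left) would end elsewhere — order is forced
from: (3, 3) facing up
[1] after turn(left): (3, 3) facing left
[2] after move(3): (0, 3) facing left
no rival 2-sequence matches.

turn(left), move(3)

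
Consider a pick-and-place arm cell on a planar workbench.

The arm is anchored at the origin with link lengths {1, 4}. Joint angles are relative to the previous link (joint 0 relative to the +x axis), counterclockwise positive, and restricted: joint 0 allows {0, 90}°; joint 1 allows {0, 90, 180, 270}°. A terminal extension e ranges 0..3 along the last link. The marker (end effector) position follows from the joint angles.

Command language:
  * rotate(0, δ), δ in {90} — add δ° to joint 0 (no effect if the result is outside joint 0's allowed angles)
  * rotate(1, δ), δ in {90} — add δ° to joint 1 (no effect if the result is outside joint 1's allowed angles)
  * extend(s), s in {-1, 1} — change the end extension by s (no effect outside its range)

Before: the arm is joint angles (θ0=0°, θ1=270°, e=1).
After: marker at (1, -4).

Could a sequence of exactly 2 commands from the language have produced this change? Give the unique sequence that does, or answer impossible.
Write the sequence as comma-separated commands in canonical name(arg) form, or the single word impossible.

from: joint angles (θ0=0°, θ1=270°, e=1)
[1] after extend(-1): joint angles (θ0=0°, θ1=270°, e=0)
[2] after extend(-1): joint angles (θ0=0°, θ1=270°, e=0)
no other 2-command option fits: unique.

extend(-1), extend(-1)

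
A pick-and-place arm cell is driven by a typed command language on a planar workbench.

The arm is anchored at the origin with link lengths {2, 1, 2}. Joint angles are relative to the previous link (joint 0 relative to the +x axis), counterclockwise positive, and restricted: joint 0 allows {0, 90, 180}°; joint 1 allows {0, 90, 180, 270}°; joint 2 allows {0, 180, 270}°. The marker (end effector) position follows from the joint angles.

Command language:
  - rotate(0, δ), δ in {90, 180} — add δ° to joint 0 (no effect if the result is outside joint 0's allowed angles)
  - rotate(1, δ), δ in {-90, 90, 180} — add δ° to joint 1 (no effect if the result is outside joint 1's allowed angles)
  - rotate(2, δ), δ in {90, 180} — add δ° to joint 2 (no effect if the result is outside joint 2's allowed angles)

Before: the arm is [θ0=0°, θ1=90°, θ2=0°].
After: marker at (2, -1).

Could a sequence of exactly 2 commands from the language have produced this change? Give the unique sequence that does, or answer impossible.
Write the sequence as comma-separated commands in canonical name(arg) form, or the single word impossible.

key: order matters: swapping rotate(2, 90) and rotate(2, 180) lands elsewhere
start: [θ0=0°, θ1=90°, θ2=0°]
step 1 (rotate(2, 90)): [θ0=0°, θ1=90°, θ2=0°]
step 2 (rotate(2, 180)): [θ0=0°, θ1=90°, θ2=180°]
uniquely the one of 49 2-step routes that fits.

rotate(2, 90), rotate(2, 180)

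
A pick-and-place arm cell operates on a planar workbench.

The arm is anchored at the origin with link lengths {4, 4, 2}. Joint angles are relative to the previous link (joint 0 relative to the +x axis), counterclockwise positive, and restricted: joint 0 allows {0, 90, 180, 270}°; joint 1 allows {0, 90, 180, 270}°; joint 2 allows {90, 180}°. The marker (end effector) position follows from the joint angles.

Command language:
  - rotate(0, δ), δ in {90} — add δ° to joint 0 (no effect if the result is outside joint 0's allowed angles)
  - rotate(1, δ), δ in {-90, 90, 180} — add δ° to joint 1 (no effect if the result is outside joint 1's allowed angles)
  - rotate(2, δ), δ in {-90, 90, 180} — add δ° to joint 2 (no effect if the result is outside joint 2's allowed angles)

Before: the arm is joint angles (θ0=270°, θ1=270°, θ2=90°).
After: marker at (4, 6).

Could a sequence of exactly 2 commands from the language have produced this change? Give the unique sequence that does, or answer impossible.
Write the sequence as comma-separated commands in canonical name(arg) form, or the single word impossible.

begin: joint angles (θ0=270°, θ1=270°, θ2=90°)
t=1 rotate(0, 90) ⇒ joint angles (θ0=0°, θ1=270°, θ2=90°)
t=2 rotate(0, 90) ⇒ joint angles (θ0=90°, θ1=270°, θ2=90°)
no rival 2-sequence matches.

rotate(0, 90), rotate(0, 90)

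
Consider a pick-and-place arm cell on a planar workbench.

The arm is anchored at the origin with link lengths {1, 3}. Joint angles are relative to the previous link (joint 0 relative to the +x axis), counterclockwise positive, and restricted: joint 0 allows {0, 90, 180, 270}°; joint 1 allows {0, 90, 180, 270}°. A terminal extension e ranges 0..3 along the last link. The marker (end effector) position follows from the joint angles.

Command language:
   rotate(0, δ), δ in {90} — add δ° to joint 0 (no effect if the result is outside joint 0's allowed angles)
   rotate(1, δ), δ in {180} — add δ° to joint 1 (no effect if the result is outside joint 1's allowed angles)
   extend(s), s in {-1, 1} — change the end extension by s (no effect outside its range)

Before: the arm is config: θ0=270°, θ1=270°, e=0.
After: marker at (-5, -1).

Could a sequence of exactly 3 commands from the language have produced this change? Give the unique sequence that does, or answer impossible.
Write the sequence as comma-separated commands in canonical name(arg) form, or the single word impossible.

extend(-1), extend(1), extend(1)

key: running extend(1) before extend(-1) would end elsewhere — order is forced
from: config: θ0=270°, θ1=270°, e=0
step 1 (extend(-1)): config: θ0=270°, θ1=270°, e=0
step 2 (extend(1)): config: θ0=270°, θ1=270°, e=1
step 3 (extend(1)): config: θ0=270°, θ1=270°, e=2
all 64 alternatives checked — unique.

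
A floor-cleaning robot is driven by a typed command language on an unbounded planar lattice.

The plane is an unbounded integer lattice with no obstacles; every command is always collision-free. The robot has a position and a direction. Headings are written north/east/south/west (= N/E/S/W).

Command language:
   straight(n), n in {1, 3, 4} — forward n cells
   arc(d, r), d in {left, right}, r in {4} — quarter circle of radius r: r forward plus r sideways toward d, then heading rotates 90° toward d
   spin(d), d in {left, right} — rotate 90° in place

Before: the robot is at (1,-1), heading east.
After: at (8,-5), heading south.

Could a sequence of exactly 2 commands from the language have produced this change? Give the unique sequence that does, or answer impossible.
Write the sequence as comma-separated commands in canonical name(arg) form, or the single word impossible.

straight(3), arc(right, 4)

key: position moved to (8,-5) AND the heading swung to S — translation plus rotation needed
t0: at (1,-1), heading east
t=1 straight(3) ⇒ at (4,-1), heading east
t=2 arc(right, 4) ⇒ at (8,-5), heading south
uniquely the one of 49 2-step routes that fits.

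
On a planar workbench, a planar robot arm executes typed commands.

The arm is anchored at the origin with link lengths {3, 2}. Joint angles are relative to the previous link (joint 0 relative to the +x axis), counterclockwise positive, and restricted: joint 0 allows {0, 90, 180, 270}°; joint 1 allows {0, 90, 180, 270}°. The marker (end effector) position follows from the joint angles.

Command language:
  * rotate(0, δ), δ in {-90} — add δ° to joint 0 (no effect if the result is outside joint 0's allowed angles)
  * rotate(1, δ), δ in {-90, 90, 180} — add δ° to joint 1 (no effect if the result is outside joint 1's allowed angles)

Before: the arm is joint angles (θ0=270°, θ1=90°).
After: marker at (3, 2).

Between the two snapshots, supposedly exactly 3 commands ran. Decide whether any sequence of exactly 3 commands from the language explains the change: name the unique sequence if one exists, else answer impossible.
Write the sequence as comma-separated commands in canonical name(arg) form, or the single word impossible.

rotate(0, -90), rotate(0, -90), rotate(0, -90)

initial: joint angles (θ0=270°, θ1=90°)
step 1 (rotate(0, -90)): joint angles (θ0=180°, θ1=90°)
step 2 (rotate(0, -90)): joint angles (θ0=90°, θ1=90°)
step 3 (rotate(0, -90)): joint angles (θ0=0°, θ1=90°)
no other 3-command option fits: unique.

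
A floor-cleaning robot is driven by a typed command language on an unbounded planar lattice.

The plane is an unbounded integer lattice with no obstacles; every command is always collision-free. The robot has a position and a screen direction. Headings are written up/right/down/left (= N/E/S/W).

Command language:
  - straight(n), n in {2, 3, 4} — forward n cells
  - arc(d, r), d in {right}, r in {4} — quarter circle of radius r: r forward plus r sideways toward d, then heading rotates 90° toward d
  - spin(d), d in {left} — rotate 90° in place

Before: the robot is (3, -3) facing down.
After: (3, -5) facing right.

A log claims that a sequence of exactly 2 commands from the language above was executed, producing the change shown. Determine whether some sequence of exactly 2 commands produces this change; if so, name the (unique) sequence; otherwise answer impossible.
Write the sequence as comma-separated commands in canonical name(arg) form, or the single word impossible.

straight(2), spin(left)

key: running spin(left) before straight(2) would end elsewhere — order is forced
initial: (3, -3) facing down
t=1 straight(2) ⇒ (3, -5) facing down
t=2 spin(left) ⇒ (3, -5) facing right
all 25 alternatives checked — unique.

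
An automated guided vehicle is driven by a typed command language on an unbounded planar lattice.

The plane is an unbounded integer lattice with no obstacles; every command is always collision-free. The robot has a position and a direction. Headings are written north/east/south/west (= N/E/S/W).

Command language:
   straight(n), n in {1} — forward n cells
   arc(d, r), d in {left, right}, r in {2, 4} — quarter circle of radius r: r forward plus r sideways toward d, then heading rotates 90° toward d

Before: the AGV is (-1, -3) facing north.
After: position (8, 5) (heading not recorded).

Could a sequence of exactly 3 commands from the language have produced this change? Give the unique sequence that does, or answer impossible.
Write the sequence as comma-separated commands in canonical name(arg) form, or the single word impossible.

arc(right, 4), straight(1), arc(left, 4)

key: order matters: swapping arc(right, 4) and arc(left, 4) lands elsewhere
t0: (-1, -3) facing north
[1] after arc(right, 4): (3, 1) facing east
[2] after straight(1): (4, 1) facing east
[3] after arc(left, 4): (8, 5) facing north
no rival 3-sequence matches.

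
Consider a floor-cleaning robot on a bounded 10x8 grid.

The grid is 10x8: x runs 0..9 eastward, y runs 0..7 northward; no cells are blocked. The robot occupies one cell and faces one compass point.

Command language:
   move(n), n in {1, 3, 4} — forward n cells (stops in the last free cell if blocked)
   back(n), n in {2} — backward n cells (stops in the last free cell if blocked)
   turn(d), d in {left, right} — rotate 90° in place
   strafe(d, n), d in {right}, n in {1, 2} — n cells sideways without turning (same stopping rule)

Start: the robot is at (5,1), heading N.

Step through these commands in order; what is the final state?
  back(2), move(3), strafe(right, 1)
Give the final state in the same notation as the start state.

at (6,3), heading N

initial: at (5,1), heading N
t=1 back(2) ⇒ at (5,0), heading N
t=2 move(3) ⇒ at (5,3), heading N
t=3 strafe(right, 1) ⇒ at (6,3), heading N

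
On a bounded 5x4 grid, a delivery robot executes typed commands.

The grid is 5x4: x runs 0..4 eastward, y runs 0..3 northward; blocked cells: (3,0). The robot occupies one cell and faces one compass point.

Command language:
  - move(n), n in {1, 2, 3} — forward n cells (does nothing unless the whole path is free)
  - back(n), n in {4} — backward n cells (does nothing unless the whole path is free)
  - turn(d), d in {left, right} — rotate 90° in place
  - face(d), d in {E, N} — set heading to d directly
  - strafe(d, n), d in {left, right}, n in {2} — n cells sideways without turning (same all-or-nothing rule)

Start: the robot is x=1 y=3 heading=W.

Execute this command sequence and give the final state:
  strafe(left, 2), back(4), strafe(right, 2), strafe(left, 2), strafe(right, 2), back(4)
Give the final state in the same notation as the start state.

from: x=1 y=3 heading=W
1. strafe(left, 2) → x=1 y=1 heading=W
2. back(4) → x=1 y=1 heading=W
3. strafe(right, 2) → x=1 y=3 heading=W
4. strafe(left, 2) → x=1 y=1 heading=W
5. strafe(right, 2) → x=1 y=3 heading=W
6. back(4) → x=1 y=3 heading=W

x=1 y=3 heading=W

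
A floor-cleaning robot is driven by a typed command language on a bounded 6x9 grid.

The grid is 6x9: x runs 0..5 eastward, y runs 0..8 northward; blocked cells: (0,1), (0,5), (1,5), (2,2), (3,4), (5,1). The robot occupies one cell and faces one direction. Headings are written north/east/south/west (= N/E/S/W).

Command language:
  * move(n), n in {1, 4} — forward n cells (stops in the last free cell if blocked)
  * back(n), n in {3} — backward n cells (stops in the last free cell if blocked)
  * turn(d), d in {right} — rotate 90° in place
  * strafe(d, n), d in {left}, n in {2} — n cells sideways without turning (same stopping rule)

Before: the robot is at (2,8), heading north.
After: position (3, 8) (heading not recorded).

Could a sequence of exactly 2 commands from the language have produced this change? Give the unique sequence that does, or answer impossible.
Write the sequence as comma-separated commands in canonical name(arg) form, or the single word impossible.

key: running move(1) before turn(right) would end elsewhere — order is forced
begin: at (2,8), heading north
1. turn(right) → at (2,8), heading east
2. move(1) → at (3,8), heading east
no other 2-command option fits: unique.

turn(right), move(1)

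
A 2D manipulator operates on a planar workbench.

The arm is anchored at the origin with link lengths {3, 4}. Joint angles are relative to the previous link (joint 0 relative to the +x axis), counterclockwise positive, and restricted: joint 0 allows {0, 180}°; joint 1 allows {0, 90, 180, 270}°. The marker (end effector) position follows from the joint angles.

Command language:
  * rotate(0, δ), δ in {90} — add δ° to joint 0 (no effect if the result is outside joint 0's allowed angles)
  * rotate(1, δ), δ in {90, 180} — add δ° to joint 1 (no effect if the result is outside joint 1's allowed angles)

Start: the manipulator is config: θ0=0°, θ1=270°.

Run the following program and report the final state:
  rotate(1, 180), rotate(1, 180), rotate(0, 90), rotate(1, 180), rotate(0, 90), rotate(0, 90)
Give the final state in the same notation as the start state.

begin: config: θ0=0°, θ1=270°
step 1 (rotate(1, 180)): config: θ0=0°, θ1=90°
step 2 (rotate(1, 180)): config: θ0=0°, θ1=270°
step 3 (rotate(0, 90)): config: θ0=0°, θ1=270°
step 4 (rotate(1, 180)): config: θ0=0°, θ1=90°
step 5 (rotate(0, 90)): config: θ0=0°, θ1=90°
step 6 (rotate(0, 90)): config: θ0=0°, θ1=90°

config: θ0=0°, θ1=90°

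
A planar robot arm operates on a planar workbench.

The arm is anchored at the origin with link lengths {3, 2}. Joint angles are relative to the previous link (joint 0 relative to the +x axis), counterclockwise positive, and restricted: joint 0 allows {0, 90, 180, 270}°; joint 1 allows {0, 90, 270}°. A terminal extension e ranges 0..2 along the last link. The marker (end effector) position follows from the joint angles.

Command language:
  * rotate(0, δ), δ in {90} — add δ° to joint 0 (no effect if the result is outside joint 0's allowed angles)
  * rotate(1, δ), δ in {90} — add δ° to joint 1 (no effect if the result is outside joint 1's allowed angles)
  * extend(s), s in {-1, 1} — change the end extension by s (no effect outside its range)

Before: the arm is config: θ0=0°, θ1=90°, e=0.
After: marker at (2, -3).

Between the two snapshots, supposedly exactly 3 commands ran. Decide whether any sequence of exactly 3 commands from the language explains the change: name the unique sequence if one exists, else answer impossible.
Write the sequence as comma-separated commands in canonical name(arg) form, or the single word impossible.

rotate(0, 90), rotate(0, 90), rotate(0, 90)

initial: config: θ0=0°, θ1=90°, e=0
t=1 rotate(0, 90) ⇒ config: θ0=90°, θ1=90°, e=0
t=2 rotate(0, 90) ⇒ config: θ0=180°, θ1=90°, e=0
t=3 rotate(0, 90) ⇒ config: θ0=270°, θ1=90°, e=0
no other 3-command option fits: unique.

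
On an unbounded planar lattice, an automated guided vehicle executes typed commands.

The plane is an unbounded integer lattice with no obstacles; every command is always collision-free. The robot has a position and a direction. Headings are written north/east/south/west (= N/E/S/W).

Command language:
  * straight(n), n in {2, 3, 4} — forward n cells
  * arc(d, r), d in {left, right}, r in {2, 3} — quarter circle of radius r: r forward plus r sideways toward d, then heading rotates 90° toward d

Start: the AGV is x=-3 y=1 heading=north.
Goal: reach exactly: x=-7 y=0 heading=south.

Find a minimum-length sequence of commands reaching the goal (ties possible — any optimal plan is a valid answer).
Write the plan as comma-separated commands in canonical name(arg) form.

initial: x=-3 y=1 heading=north
[1] after straight(2): x=-3 y=3 heading=north
[2] after arc(left, 2): x=-5 y=5 heading=west
[3] after arc(left, 2): x=-7 y=3 heading=south
[4] after straight(3): x=-7 y=0 heading=south
minimal: 4 command(s), checked below 4.

straight(2), arc(left, 2), arc(left, 2), straight(3)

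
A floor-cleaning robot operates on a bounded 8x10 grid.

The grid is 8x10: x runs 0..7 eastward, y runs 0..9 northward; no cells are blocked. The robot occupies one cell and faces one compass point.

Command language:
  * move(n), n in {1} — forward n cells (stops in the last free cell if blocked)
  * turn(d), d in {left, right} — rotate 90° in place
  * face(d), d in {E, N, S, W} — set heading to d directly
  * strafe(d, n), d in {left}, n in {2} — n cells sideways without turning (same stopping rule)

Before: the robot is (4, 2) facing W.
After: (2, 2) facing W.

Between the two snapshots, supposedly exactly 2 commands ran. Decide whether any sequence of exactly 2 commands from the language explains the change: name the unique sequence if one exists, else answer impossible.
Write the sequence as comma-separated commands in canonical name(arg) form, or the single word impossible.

key: heading stays W — no command in the sequence turns
from: (4, 2) facing W
t=1 move(1) ⇒ (3, 2) facing W
t=2 move(1) ⇒ (2, 2) facing W
no rival 2-sequence matches.

move(1), move(1)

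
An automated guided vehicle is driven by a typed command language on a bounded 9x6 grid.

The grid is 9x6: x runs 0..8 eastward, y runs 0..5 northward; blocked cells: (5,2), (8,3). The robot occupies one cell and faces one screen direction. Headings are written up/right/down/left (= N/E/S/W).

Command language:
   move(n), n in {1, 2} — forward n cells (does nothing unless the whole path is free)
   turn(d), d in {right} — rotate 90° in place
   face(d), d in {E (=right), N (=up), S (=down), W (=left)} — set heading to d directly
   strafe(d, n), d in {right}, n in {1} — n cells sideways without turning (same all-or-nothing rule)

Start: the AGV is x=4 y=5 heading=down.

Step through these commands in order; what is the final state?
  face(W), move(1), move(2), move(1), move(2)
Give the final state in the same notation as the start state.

x=0 y=5 heading=left

initial: x=4 y=5 heading=down
step 1 (face(W)): x=4 y=5 heading=left
step 2 (move(1)): x=3 y=5 heading=left
step 3 (move(2)): x=1 y=5 heading=left
step 4 (move(1)): x=0 y=5 heading=left
step 5 (move(2)): x=0 y=5 heading=left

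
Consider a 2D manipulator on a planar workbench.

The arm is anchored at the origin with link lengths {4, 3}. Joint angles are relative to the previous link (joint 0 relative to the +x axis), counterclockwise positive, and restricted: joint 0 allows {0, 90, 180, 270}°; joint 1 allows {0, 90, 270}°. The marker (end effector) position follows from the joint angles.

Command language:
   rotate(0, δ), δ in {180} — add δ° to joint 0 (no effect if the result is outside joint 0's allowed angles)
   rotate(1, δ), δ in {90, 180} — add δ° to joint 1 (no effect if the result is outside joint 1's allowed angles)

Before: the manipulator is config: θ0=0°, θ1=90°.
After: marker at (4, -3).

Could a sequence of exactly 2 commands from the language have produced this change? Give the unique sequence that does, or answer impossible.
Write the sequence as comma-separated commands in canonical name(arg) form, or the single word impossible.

rotate(1, 90), rotate(1, 180)

key: order matters: swapping rotate(1, 90) and rotate(1, 180) lands elsewhere
start: config: θ0=0°, θ1=90°
step 1 (rotate(1, 90)): config: θ0=0°, θ1=90°
step 2 (rotate(1, 180)): config: θ0=0°, θ1=270°
no other 2-command option fits: unique.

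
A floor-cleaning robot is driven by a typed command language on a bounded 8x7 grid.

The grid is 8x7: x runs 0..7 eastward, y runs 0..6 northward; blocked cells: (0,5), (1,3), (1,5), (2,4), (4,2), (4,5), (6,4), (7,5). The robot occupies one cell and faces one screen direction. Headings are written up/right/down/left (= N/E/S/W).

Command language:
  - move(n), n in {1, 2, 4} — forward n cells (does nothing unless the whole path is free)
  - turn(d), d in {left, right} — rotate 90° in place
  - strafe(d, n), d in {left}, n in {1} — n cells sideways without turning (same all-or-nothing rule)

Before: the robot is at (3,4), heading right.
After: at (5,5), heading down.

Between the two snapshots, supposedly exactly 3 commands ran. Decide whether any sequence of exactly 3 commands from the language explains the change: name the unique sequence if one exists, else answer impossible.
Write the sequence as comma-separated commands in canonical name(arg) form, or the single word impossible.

move(2), strafe(left, 1), turn(right)

key: running turn(right) before move(2) would end elsewhere — order is forced
start: at (3,4), heading right
1. move(2) → at (5,4), heading right
2. strafe(left, 1) → at (5,5), heading right
3. turn(right) → at (5,5), heading down
all 216 alternatives checked — unique.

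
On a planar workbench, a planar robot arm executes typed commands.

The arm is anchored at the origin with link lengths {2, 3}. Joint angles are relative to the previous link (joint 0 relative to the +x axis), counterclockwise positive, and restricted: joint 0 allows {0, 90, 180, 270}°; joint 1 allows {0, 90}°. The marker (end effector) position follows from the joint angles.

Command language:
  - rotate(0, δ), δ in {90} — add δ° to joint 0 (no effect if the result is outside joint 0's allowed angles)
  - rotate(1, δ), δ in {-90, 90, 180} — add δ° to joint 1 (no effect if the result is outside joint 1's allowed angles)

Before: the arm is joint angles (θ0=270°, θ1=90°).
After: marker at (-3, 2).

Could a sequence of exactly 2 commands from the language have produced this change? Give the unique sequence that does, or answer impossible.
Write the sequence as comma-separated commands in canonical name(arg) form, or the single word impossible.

start: joint angles (θ0=270°, θ1=90°)
t=1 rotate(0, 90) ⇒ joint angles (θ0=0°, θ1=90°)
t=2 rotate(0, 90) ⇒ joint angles (θ0=90°, θ1=90°)
no rival 2-sequence matches.

rotate(0, 90), rotate(0, 90)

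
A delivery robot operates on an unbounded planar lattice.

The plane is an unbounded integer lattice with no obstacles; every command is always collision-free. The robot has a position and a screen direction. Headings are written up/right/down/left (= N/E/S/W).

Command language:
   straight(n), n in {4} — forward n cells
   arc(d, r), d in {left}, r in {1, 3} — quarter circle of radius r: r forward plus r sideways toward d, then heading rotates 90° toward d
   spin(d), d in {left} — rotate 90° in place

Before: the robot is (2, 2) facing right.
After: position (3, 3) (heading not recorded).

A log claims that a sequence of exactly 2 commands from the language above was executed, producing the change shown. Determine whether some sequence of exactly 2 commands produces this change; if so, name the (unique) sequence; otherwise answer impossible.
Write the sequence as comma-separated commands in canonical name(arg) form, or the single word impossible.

key: order matters: swapping arc(left, 1) and spin(left) lands elsewhere
begin: (2, 2) facing right
t=1 arc(left, 1) ⇒ (3, 3) facing up
t=2 spin(left) ⇒ (3, 3) facing left
uniquely the one of 16 2-step routes that fits.

arc(left, 1), spin(left)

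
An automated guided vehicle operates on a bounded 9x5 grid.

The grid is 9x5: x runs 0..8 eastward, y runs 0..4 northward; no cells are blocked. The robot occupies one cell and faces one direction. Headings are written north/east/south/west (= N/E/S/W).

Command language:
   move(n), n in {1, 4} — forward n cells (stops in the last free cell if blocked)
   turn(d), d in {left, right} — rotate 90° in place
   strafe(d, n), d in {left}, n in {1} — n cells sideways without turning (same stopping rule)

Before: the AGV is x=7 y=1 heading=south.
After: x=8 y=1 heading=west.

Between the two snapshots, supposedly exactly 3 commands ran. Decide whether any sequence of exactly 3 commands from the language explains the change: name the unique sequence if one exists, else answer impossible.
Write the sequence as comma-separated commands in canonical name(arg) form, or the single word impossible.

key: the second strafe(left, 1) runs into the grid edge before its full distance
from: x=7 y=1 heading=south
step 1 (strafe(left, 1)): x=8 y=1 heading=south
step 2 (strafe(left, 1)): x=8 y=1 heading=south
step 3 (turn(right)): x=8 y=1 heading=west
no rival 3-sequence matches.

strafe(left, 1), strafe(left, 1), turn(right)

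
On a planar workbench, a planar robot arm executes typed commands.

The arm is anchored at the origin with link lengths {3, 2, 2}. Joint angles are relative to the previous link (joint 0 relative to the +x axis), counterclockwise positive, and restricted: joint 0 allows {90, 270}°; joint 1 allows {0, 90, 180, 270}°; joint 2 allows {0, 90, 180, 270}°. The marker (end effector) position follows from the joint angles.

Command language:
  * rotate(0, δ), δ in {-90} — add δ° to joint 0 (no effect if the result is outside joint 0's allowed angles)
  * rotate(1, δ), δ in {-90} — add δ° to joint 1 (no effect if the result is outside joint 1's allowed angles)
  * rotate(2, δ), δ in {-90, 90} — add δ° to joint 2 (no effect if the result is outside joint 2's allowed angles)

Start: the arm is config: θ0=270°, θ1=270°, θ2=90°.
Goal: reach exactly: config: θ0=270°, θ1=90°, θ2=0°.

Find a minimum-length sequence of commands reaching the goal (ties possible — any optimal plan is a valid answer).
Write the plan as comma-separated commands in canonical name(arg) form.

rotate(1, -90), rotate(1, -90), rotate(2, -90)

from: config: θ0=270°, θ1=270°, θ2=90°
t=1 rotate(1, -90) ⇒ config: θ0=270°, θ1=180°, θ2=90°
t=2 rotate(1, -90) ⇒ config: θ0=270°, θ1=90°, θ2=90°
t=3 rotate(2, -90) ⇒ config: θ0=270°, θ1=90°, θ2=0°
shorter routes all fall short; 3 is best.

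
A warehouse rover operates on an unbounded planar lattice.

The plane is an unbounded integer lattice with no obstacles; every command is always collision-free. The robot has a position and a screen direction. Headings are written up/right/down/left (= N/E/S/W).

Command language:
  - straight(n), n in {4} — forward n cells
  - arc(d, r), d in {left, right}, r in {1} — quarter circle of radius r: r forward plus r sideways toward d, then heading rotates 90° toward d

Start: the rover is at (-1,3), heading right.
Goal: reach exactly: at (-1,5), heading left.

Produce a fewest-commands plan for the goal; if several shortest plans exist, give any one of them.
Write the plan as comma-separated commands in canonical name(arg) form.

t0: at (-1,3), heading right
step 1 (arc(left, 1)): at (0,4), heading up
step 2 (arc(left, 1)): at (-1,5), heading left
nothing shorter than 2 reaches the goal.

arc(left, 1), arc(left, 1)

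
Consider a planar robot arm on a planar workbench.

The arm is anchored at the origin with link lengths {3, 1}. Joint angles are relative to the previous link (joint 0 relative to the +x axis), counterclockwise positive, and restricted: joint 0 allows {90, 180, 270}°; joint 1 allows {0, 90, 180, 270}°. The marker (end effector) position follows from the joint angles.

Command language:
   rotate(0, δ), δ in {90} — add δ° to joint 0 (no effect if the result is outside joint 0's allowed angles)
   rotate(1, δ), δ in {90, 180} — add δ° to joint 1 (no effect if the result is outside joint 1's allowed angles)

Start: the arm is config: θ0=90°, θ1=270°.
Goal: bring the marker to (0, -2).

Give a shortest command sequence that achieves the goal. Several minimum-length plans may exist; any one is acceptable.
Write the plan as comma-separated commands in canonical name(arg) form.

t0: config: θ0=90°, θ1=270°
[1] after rotate(1, 180): config: θ0=90°, θ1=90°
[2] after rotate(1, 90): config: θ0=90°, θ1=180°
[3] after rotate(0, 90): config: θ0=180°, θ1=180°
[4] after rotate(0, 90): config: θ0=270°, θ1=180°
shorter routes all fall short; 4 is best.

rotate(1, 180), rotate(1, 90), rotate(0, 90), rotate(0, 90)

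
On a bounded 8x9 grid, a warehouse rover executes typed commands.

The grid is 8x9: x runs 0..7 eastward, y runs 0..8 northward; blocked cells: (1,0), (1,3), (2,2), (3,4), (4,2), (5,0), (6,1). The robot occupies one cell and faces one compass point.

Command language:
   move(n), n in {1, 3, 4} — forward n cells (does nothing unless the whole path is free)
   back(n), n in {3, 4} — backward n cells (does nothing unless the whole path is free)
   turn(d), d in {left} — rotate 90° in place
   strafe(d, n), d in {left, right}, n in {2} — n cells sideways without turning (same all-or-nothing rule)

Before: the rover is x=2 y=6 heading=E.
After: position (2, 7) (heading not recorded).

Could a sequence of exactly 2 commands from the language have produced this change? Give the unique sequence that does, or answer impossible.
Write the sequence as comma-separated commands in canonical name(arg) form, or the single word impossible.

key: order matters: swapping turn(left) and move(1) lands elsewhere
from: x=2 y=6 heading=E
1. turn(left) → x=2 y=6 heading=N
2. move(1) → x=2 y=7 heading=N
uniquely the one of 64 2-step routes that fits.

turn(left), move(1)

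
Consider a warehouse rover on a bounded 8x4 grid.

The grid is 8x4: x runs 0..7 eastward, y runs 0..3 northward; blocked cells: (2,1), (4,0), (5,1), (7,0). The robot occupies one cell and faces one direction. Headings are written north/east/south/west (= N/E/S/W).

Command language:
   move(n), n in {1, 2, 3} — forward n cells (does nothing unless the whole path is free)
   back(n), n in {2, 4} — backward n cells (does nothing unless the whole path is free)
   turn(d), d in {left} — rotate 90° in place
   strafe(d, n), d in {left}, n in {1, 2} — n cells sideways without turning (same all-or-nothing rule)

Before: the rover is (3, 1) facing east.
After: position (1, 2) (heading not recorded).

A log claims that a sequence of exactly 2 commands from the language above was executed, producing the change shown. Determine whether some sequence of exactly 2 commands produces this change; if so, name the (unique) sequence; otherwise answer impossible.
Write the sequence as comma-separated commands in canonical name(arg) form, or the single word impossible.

strafe(left, 1), back(2)

key: running back(2) before strafe(left, 1) would end elsewhere — order is forced
t0: (3, 1) facing east
t=1 strafe(left, 1) ⇒ (3, 2) facing east
t=2 back(2) ⇒ (1, 2) facing east
no rival 2-sequence matches.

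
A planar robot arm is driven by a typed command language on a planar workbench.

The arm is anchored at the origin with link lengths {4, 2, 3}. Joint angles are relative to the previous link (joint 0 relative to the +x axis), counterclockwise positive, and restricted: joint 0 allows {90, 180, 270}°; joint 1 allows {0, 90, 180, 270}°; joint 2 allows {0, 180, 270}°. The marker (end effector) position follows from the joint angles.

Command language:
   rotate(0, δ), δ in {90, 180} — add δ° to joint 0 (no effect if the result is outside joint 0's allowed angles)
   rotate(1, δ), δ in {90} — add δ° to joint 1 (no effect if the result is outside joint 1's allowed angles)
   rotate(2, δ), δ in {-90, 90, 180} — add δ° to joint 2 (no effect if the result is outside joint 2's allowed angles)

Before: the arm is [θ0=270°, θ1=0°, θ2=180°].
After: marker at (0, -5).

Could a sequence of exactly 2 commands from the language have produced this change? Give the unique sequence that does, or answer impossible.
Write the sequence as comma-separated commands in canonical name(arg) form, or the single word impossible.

rotate(1, 90), rotate(1, 90)

from: [θ0=270°, θ1=0°, θ2=180°]
t=1 rotate(1, 90) ⇒ [θ0=270°, θ1=90°, θ2=180°]
t=2 rotate(1, 90) ⇒ [θ0=270°, θ1=180°, θ2=180°]
uniquely the one of 36 2-step routes that fits.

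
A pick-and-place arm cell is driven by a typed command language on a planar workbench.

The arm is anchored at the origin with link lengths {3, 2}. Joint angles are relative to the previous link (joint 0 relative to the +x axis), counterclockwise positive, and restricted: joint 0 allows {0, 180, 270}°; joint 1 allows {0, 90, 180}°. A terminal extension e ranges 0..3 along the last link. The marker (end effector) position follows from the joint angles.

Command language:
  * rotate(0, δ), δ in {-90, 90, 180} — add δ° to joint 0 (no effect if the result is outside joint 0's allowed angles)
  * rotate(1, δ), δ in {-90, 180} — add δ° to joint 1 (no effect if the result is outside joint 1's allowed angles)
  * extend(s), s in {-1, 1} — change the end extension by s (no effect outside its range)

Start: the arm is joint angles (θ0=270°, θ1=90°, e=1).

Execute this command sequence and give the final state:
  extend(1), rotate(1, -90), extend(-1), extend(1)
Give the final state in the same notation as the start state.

start: joint angles (θ0=270°, θ1=90°, e=1)
step 1 (extend(1)): joint angles (θ0=270°, θ1=90°, e=2)
step 2 (rotate(1, -90)): joint angles (θ0=270°, θ1=0°, e=2)
step 3 (extend(-1)): joint angles (θ0=270°, θ1=0°, e=1)
step 4 (extend(1)): joint angles (θ0=270°, θ1=0°, e=2)

joint angles (θ0=270°, θ1=0°, e=2)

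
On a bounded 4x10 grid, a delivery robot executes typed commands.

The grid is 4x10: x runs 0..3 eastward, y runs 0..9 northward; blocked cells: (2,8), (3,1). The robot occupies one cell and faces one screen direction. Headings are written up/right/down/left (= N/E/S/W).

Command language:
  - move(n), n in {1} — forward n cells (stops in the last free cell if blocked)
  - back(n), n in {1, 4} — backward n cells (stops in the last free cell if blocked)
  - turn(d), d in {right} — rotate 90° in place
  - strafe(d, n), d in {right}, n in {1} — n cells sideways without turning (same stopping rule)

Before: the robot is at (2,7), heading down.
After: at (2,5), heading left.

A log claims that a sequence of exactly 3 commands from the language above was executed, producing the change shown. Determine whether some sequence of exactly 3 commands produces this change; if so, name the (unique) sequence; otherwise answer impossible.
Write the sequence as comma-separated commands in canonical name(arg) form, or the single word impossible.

key: position moved to (2,5) AND the heading swung to W — translation plus rotation needed
begin: at (2,7), heading down
step 1 (move(1)): at (2,6), heading down
step 2 (move(1)): at (2,5), heading down
step 3 (turn(right)): at (2,5), heading left
uniquely the one of 125 3-step routes that fits.

move(1), move(1), turn(right)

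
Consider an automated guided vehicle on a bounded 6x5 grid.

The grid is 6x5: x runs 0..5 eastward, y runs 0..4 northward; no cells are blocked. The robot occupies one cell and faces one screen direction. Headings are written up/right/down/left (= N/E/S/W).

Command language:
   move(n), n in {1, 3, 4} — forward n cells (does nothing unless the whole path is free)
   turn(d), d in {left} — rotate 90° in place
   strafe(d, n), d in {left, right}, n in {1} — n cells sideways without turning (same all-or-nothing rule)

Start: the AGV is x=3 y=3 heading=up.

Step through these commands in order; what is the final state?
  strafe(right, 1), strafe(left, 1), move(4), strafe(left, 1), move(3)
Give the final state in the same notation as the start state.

start: x=3 y=3 heading=up
step 1 (strafe(right, 1)): x=4 y=3 heading=up
step 2 (strafe(left, 1)): x=3 y=3 heading=up
step 3 (move(4)): x=3 y=3 heading=up
step 4 (strafe(left, 1)): x=2 y=3 heading=up
step 5 (move(3)): x=2 y=3 heading=up

x=2 y=3 heading=up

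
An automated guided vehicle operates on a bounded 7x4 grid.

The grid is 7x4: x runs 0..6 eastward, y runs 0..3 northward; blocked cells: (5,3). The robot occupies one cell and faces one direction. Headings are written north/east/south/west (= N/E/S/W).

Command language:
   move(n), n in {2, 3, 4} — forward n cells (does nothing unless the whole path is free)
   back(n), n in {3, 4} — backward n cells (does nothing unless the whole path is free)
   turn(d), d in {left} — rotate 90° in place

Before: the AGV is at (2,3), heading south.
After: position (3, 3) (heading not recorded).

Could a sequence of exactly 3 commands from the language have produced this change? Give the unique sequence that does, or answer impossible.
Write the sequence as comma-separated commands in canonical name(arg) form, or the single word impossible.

impossible

every 3-command combo misses the target.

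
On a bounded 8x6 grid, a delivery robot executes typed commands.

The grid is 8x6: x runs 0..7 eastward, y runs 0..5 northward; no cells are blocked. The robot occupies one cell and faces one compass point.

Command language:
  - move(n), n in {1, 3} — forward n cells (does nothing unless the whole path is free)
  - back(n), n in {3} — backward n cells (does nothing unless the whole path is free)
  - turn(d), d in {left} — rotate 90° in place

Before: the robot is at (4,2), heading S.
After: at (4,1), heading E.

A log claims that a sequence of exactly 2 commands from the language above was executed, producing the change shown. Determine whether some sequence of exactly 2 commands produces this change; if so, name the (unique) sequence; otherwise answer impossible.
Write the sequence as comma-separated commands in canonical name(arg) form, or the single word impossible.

key: running turn(left) before move(1) would end elsewhere — order is forced
t0: at (4,2), heading S
1. move(1) → at (4,1), heading S
2. turn(left) → at (4,1), heading E
no other 2-command option fits: unique.

move(1), turn(left)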